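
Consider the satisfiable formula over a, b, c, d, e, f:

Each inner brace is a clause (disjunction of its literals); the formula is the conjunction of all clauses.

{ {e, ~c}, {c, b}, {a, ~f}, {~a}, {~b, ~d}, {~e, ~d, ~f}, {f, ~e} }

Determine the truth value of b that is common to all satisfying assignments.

True

Suppose b = 0.
(c) alone gives c = 1.
(e) alone gives e = 1.
(~a) alone gives a = 0.
(~f) alone gives f = 0.
That conflicts with the unit clause (f).
So every satisfying assignment has b = True.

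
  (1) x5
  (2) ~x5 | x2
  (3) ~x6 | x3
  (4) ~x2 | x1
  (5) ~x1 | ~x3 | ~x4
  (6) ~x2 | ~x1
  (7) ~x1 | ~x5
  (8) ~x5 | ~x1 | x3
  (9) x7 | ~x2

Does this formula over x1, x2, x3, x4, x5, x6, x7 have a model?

Unsatisfiable

(x5) alone gives x5 = 1.
(x2) alone gives x2 = 1.
(x1) alone gives x1 = 1.
But (~x1) is also a unit clause — contradiction.
No assignment satisfies every clause.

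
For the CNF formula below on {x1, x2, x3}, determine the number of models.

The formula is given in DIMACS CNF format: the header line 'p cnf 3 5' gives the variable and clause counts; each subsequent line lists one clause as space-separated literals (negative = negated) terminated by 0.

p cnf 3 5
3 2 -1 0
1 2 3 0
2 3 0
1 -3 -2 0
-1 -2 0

There are 2^3 = 8 truth assignments over (x1, x2, x3).
Check each against the 5 clauses (columns in the order x1, x2, x3):
  F F F  ✗ fails (x1 ∨ x2 ∨ x3)
  F F T  ✓ satisfies all
  F T F  ✓ satisfies all
  F T T  ✗ fails (x1 ∨ ¬x3 ∨ ¬x2)
  T F F  ✗ fails (x3 ∨ x2 ∨ ¬x1)
  T F T  ✓ satisfies all
  T T F  ✗ fails (¬x1 ∨ ¬x2)
  T T T  ✗ fails (¬x1 ∨ ¬x2)
3 of the 8 rows are models.

3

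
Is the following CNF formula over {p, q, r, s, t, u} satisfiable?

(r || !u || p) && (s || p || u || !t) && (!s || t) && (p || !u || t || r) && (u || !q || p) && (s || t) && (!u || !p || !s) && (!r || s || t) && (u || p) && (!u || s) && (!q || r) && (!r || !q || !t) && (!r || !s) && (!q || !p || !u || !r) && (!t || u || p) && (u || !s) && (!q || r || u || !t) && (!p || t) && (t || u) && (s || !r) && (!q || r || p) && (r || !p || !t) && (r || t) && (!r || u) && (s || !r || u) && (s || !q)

Case s = false:
From the singleton clause (t), t = true.
From the singleton clause (!u), u = false.
From the singleton clause (p), p = true.
From the singleton clause (!r), r = false.
That conflicts with the unit clause (r).
Backtrack on s: now try s = true.
From the singleton clause (t), t = true.
From the singleton clause (!r), r = false.
From the singleton clause (!q), q = false.
From the singleton clause (u), u = true.
From the singleton clause (p), p = true.
That conflicts with the unit clause (!p).
Either choice for s ends in contradiction.
No assignment satisfies every clause.

No, unsatisfiable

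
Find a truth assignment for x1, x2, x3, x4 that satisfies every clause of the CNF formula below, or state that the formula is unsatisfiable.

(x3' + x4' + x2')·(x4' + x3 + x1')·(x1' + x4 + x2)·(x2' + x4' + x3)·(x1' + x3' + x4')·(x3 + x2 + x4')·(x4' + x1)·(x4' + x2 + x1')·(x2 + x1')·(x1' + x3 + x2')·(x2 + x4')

x1 ↦ 0,  x2 ↦ 0,  x3 ↦ 0,  x4 ↦ 0

Suppose x4 = 0.
Suppose x1 = 0.
All clauses hold; x2, x3 can take either value.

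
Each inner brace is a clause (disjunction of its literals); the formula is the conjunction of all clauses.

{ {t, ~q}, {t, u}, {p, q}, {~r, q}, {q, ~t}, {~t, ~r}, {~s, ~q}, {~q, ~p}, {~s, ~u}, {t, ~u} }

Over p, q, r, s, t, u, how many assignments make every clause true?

2

There are 2^6 = 64 truth assignments over (p, q, r, s, t, u).
Split on q. With q = 1, the clauses containing q are satisfied and ~q drops from the rest; 2 of the 2^5 = 32 assignments to the other variables satisfy what remains.
With q = 0, by the same count on the reduced clause set, 0 assignments work.
(One model: p=F, q=T, r=F, s=F, t=T, u=F.)
Total: 2 + 0 = 2.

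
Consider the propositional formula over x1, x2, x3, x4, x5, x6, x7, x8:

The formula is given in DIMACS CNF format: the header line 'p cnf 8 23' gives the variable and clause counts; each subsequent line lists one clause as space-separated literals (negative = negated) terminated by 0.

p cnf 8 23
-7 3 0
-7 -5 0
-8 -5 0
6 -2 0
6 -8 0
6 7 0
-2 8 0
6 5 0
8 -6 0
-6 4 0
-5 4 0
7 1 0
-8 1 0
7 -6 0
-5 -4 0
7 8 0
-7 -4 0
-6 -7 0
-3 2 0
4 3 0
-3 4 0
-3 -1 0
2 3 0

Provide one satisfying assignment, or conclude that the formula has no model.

UNSATISFIABLE

Try x7 = False.
Unit clause (x6) forces x6 = True.
But (¬x6) is also a unit clause — contradiction.
That branch fails; take x7 = True instead.
Unit clause (x3) forces x3 = True.
Unit clause (¬x5) forces x5 = False.
Unit clause (x6) forces x6 = True.
But (¬x6) is also a unit clause — contradiction.
Neither x7 = True nor x7 = False works.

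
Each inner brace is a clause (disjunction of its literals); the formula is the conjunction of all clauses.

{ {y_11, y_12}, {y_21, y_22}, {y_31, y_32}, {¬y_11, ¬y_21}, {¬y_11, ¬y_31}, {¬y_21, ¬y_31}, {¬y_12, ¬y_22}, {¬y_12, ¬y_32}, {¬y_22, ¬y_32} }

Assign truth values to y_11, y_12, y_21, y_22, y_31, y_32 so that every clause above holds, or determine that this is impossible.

UNSATISFIABLE

Suppose y_11 = True.
The clause (¬y_21) is unit, so y_21 = False.
The clause (y_22) is unit, so y_22 = True.
The clause (¬y_31) is unit, so y_31 = False.
The clause (y_32) is unit, so y_32 = True.
Now (¬y_32) is unsatisfied and unit — conflict.
So y_11 must be the other value — set y_11 = False.
The clause (y_12) is unit, so y_12 = True.
The clause (¬y_22) is unit, so y_22 = False.
The clause (y_21) is unit, so y_21 = True.
The clause (¬y_31) is unit, so y_31 = False.
The clause (y_32) is unit, so y_32 = True.
Now (¬y_32) is unsatisfied and unit — conflict.
Both values of y_11 lead to a conflict.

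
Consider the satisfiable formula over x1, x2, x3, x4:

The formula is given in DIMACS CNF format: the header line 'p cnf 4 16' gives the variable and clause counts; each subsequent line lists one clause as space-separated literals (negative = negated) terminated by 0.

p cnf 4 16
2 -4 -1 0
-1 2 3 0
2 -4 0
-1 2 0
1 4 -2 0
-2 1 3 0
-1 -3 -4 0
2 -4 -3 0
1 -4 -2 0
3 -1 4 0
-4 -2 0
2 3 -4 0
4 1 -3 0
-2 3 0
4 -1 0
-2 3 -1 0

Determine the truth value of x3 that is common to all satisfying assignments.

False

Suppose x3 = True.
Suppose x2 = True.
From the singleton clause (¬x4), x4 = False.
From the singleton clause (x1), x1 = True.
Now (¬x1) is unsatisfied and unit — conflict.
That branch fails; take x2 = False instead.
From the singleton clause (¬x4), x4 = False.
From the singleton clause (¬x1), x1 = False.
Now (x1) is unsatisfied and unit — conflict.
Neither x2 = True nor x2 = False works.
So every satisfying assignment has x3 = False.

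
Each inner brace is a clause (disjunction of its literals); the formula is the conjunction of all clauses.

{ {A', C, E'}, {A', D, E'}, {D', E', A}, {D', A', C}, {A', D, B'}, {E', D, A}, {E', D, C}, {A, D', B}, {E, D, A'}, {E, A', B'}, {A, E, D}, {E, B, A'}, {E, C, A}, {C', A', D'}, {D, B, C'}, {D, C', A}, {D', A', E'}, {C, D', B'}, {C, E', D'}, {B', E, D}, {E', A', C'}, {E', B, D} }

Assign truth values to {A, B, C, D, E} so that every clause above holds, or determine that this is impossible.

A=0; B=1; C=1; D=1; E=0

Suppose A = 0.
Suppose D = 1.
From the singleton clause (E'), E = 0.
From the singleton clause (B), B = 1.
From the singleton clause (C), C = 1.
All clauses are satisfied.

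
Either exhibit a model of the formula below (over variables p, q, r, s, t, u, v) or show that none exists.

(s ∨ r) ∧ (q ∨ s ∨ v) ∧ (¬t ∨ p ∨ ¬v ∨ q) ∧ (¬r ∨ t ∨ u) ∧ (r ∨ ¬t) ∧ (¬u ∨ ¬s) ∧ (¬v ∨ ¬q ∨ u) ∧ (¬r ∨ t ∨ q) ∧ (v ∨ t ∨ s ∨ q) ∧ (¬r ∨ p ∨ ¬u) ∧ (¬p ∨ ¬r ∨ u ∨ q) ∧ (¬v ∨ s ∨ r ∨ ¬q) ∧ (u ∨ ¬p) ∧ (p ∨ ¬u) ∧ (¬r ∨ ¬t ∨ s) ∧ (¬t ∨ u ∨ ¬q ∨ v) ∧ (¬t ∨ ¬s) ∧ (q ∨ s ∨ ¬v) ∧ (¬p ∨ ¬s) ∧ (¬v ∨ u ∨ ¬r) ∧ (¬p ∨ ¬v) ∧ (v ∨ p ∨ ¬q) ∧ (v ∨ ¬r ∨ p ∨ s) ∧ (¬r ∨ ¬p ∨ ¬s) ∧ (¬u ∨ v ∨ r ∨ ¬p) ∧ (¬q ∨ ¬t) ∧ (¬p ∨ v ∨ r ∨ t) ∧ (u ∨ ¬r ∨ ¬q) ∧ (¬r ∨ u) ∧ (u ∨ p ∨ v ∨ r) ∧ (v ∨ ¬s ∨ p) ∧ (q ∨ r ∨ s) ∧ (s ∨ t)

p=False,  q=False,  r=False,  s=True,  t=False,  u=False,  v=True

Suppose s = True.
(¬u) alone gives u = False.
(¬p) alone gives p = False.
(¬t) alone gives t = False.
(¬r) alone gives r = False.
(v) alone gives v = True.
(¬q) alone gives q = False.
All clauses are satisfied.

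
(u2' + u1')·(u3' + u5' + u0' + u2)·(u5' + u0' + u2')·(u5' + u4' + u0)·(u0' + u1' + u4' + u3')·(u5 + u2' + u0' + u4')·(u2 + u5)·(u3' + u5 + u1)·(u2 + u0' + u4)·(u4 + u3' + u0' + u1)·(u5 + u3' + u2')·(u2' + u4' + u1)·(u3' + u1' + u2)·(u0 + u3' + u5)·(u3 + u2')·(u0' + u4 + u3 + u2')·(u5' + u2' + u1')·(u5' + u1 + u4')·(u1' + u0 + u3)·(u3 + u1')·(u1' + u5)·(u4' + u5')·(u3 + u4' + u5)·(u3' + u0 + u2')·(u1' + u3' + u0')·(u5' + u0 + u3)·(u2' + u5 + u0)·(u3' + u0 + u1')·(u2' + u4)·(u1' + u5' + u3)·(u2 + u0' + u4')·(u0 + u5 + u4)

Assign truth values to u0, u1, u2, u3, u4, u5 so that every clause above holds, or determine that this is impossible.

u0=0, u1=0, u2=0, u3=1, u4=0, u5=1

Suppose u2 = 0.
(u5) alone gives u5 = 1.
(u4') alone gives u4 = 0.
(u0') alone gives u0 = 0.
(u3) alone gives u3 = 1.
(u1') alone gives u1 = 0.
All clauses are satisfied.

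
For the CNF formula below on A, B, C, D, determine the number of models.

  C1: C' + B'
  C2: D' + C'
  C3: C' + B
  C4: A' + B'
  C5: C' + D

There are 2^4 = 16 truth assignments over (A, B, C, D).
Check each against the 5 clauses (columns in the order A, B, C, D):
  F F F F  ✓ satisfies all
  F F F T  ✓ satisfies all
  F F T F  ✗ fails (C' + B)
  F F T T  ✗ fails (D' + C')
  F T F F  ✓ satisfies all
  F T F T  ✓ satisfies all
  F T T F  ✗ fails (C' + B')
  F T T T  ✗ fails (C' + B')
  T F F F  ✓ satisfies all
  T F F T  ✓ satisfies all
  T F T F  ✗ fails (C' + B)
  T F T T  ✗ fails (D' + C')
  T T F F  ✗ fails (A' + B')
  T T F T  ✗ fails (A' + B')
  T T T F  ✗ fails (C' + B')
  T T T T  ✗ fails (C' + B')
6 of the 16 rows are models.

6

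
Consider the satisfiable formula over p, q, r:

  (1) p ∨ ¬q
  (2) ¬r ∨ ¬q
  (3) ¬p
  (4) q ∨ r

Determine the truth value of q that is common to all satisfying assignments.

False

Suppose q = True.
(p) alone gives p = True.
But (¬p) is also a unit clause — contradiction.
So every satisfying assignment has q = False.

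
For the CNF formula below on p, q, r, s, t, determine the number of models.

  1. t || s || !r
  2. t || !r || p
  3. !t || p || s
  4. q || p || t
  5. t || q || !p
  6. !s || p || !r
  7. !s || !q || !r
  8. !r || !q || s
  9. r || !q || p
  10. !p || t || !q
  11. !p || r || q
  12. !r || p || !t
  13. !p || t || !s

There are 2^5 = 32 truth assignments over (p, q, r, s, t).
Split on r. With r = true, the clauses containing r are satisfied and !r drops from the rest; 2 of the 2^4 = 16 assignments to the other variables satisfy what remains.
With r = false, by the same count on the reduced clause set, 3 assignments work.
Total: 2 + 3 = 5.

5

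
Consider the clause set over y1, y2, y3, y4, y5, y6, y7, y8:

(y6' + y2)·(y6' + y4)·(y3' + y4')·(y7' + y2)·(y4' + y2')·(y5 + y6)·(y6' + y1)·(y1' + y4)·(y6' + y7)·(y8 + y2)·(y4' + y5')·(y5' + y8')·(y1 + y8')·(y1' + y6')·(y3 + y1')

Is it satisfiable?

Suppose y6 = 0.
The clause (y5) is unit, so y5 = 1.
The clause (y4') is unit, so y4 = 0.
The clause (y1') is unit, so y1 = 0.
The clause (y8') is unit, so y8 = 0.
The clause (y2) is unit, so y2 = 1.
All clauses hold; y3, y7 can take either value.
A satisfying assignment: y1 ↦ 0, y2 ↦ 1, y3 ↦ 1, y4 ↦ 0, y5 ↦ 1, y6 ↦ 0, y7 ↦ 0, y8 ↦ 0.

Yes, satisfiable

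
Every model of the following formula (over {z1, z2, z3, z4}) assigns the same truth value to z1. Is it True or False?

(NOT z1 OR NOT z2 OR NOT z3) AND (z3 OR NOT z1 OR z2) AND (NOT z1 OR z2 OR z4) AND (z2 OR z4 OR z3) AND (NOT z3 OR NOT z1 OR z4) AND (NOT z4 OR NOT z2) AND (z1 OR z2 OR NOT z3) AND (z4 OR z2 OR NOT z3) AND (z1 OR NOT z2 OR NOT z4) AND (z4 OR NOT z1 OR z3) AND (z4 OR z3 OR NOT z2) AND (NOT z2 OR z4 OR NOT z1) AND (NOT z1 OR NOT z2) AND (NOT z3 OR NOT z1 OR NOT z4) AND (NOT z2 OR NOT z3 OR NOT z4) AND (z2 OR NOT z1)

False

Suppose z1 = true.
Unit clause (NOT z2) forces z2 = false.
Now (z2) is unsatisfied and unit — conflict.
So every satisfying assignment has z1 = False.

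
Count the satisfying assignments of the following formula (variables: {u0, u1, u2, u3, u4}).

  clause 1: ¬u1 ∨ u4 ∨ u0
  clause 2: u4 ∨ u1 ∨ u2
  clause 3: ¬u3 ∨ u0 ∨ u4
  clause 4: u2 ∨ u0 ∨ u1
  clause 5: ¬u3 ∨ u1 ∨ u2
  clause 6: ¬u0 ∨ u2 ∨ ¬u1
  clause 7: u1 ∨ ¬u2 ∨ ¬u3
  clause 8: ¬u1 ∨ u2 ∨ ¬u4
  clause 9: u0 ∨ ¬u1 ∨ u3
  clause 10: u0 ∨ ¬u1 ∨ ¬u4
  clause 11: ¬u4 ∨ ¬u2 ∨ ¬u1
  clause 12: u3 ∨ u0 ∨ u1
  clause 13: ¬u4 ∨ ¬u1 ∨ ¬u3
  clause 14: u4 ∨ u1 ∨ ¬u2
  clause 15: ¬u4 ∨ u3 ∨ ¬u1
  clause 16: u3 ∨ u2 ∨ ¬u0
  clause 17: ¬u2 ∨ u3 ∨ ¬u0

1

There are 2^5 = 32 truth assignments over (u0, u1, u2, u3, u4).
Split on u2. With u2 = True, the clauses containing u2 are satisfied and ¬u2 drops from the rest; 1 of the 2^4 = 16 assignments to the other variables satisfy what remains.
With u2 = False, by the same count on the reduced clause set, 0 assignments work.
Total: 1 + 0 = 1.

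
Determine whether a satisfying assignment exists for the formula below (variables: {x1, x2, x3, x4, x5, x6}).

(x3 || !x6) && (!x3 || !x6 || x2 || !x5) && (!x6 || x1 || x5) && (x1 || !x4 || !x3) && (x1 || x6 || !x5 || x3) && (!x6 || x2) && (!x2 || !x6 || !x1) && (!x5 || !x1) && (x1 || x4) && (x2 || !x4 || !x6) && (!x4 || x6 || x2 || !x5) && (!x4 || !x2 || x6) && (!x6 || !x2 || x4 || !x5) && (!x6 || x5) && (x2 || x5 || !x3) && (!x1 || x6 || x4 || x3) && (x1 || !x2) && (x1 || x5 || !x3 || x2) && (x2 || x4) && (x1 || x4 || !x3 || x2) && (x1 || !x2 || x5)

Yes, satisfiable

Try x3 = false.
The clause (!x6) is unit, so x6 = false.
Try x1 = true.
The clause (!x5) is unit, so x5 = false.
The clause (x4) is unit, so x4 = true.
The clause (!x2) is unit, so x2 = false.
This assignment satisfies each clause.
A satisfying assignment: x1 ↦ true,  x2 ↦ false,  x3 ↦ false,  x4 ↦ true,  x5 ↦ false,  x6 ↦ false.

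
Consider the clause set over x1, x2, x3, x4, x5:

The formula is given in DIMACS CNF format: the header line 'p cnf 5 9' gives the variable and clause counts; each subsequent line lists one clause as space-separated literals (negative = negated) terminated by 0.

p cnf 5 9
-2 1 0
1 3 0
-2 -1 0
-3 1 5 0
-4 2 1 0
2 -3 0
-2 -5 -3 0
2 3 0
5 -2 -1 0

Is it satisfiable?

Branch on x2: set x2 = False.
(¬x3) alone gives x3 = False.
That conflicts with the unit clause (x3).
Undo x2 and try x2 = True.
(x1) alone gives x1 = True.
That conflicts with the unit clause (¬x1).
Neither x2 = True nor x2 = False works.
No assignment satisfies every clause.

No, unsatisfiable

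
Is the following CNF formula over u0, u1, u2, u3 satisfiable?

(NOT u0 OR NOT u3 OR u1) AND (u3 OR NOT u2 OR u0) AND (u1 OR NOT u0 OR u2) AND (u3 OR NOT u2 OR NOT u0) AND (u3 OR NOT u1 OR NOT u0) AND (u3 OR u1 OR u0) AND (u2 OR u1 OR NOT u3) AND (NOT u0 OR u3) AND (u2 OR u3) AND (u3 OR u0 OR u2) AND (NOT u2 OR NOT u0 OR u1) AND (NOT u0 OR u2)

Branch on u0: set u0 = false.
Branch on u3: set u3 = true.
Branch on u2: set u2 = false.
(u1) alone gives u1 = true.
This assignment satisfies each clause.
A satisfying assignment: u0 ↦ false,  u1 ↦ true,  u2 ↦ false,  u3 ↦ true.

Yes, satisfiable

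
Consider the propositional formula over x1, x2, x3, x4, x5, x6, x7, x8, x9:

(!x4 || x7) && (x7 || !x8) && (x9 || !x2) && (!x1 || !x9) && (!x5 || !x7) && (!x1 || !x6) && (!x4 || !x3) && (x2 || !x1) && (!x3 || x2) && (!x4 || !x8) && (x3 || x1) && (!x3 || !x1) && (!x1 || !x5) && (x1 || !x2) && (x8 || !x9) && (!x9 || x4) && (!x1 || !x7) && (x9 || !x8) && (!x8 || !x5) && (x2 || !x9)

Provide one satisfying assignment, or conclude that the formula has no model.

UNSATISFIABLE

Suppose x4 = false.
(!x9) alone gives x9 = false.
(!x2) alone gives x2 = false.
(!x1) alone gives x1 = false.
(!x3) alone gives x3 = false.
But (x3) is also a unit clause — contradiction.
Undo x4 and try x4 = true.
(x7) alone gives x7 = true.
(!x5) alone gives x5 = false.
(!x3) alone gives x3 = false.
(!x8) alone gives x8 = false.
(x1) alone gives x1 = true.
But (!x1) is also a unit clause — contradiction.
Either choice for x4 ends in contradiction.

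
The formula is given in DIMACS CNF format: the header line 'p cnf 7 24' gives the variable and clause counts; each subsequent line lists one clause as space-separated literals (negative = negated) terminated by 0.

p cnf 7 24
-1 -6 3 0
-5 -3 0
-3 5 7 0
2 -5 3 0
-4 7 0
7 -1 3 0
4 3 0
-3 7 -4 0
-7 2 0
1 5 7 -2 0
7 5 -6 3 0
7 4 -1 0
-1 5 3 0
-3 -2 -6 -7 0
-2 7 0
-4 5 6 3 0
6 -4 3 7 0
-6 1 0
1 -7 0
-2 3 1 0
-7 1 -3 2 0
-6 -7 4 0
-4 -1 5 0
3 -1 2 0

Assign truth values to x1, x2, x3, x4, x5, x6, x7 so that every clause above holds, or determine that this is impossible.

Branch on x5: set x5 = True.
(¬x3) alone gives x3 = False.
(x2) alone gives x2 = True.
(x4) alone gives x4 = True.
(x7) alone gives x7 = True.
(x1) alone gives x1 = True.
(¬x6) alone gives x6 = False.
Every clause now holds.

x1: True,  x2: True,  x3: False,  x4: True,  x5: True,  x6: False,  x7: True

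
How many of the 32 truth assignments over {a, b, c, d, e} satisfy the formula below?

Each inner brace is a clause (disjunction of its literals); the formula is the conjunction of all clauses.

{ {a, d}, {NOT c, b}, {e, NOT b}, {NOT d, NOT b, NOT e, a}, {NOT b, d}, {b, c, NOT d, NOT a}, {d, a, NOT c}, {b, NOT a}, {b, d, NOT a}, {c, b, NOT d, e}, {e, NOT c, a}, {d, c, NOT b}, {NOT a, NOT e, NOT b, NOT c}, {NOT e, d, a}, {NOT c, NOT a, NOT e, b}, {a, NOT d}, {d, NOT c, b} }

There are 2^5 = 32 truth assignments over (a, b, c, d, e).
Split on a. With a = true, the clauses containing a are satisfied and NOT a drops from the rest; 1 of the 2^4 = 16 assignments to the other variables satisfy what remains.
With a = false, by the same count on the reduced clause set, 0 assignments work.
(One model: a=T, b=T, c=F, d=T, e=T.)
Total: 1 + 0 = 1.

1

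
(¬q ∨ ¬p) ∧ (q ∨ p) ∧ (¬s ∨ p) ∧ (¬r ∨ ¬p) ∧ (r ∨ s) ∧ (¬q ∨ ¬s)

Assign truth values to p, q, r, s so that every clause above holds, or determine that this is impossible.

Case q = True:
The clause (¬p) is unit, so p = False.
The clause (¬s) is unit, so s = False.
The clause (r) is unit, so r = True.
All clauses are satisfied.

p ↦ False, q ↦ True, r ↦ True, s ↦ False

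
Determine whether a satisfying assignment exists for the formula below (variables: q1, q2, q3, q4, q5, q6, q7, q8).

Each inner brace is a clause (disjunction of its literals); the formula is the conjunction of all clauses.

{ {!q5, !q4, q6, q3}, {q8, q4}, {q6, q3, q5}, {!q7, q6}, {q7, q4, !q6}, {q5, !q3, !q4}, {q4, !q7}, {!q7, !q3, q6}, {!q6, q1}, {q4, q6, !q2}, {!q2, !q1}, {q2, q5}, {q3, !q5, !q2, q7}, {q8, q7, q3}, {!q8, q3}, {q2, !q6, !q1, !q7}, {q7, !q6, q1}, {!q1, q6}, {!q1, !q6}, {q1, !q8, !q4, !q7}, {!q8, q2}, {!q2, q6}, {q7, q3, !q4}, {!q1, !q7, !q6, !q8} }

Yes, satisfiable

Try q8 = false.
The clause (q4) is unit, so q4 = true.
Try q7 = false.
The clause (q3) is unit, so q3 = true.
The clause (q5) is unit, so q5 = true.
Try q6 = false.
The clause (!q1) is unit, so q1 = false.
The clause (!q2) is unit, so q2 = false.
This assignment satisfies each clause.
A satisfying assignment: q1 ↦ false, q2 ↦ false, q3 ↦ true, q4 ↦ true, q5 ↦ true, q6 ↦ false, q7 ↦ false, q8 ↦ false.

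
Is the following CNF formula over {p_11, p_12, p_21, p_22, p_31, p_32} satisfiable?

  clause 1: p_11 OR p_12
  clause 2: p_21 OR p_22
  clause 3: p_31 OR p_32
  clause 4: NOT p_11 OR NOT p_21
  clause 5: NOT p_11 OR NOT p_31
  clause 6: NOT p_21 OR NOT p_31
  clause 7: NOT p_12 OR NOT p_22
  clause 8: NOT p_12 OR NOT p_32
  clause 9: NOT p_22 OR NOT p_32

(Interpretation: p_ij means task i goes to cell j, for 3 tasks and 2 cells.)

No, unsatisfiable

Try p_11 = true.
Unit clause (NOT p_21) forces p_21 = false.
Unit clause (p_22) forces p_22 = true.
Unit clause (NOT p_31) forces p_31 = false.
Unit clause (p_32) forces p_32 = true.
That conflicts with the unit clause (NOT p_32).
Backtrack on p_11: now try p_11 = false.
Unit clause (p_12) forces p_12 = true.
Unit clause (NOT p_22) forces p_22 = false.
Unit clause (p_21) forces p_21 = true.
Unit clause (NOT p_31) forces p_31 = false.
Unit clause (p_32) forces p_32 = true.
That conflicts with the unit clause (NOT p_32).
Neither p_11 = true nor p_11 = false works.
No assignment satisfies every clause.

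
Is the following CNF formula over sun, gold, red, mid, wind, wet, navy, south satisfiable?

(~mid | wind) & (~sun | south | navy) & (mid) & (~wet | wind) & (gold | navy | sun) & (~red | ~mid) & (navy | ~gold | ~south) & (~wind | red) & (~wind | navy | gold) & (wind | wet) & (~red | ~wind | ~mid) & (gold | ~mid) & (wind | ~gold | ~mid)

No

Unit clause (mid) forces mid = 1.
Unit clause (wind) forces wind = 1.
Unit clause (~red) forces red = 0.
But (red) is also a unit clause — contradiction.
No assignment satisfies every clause.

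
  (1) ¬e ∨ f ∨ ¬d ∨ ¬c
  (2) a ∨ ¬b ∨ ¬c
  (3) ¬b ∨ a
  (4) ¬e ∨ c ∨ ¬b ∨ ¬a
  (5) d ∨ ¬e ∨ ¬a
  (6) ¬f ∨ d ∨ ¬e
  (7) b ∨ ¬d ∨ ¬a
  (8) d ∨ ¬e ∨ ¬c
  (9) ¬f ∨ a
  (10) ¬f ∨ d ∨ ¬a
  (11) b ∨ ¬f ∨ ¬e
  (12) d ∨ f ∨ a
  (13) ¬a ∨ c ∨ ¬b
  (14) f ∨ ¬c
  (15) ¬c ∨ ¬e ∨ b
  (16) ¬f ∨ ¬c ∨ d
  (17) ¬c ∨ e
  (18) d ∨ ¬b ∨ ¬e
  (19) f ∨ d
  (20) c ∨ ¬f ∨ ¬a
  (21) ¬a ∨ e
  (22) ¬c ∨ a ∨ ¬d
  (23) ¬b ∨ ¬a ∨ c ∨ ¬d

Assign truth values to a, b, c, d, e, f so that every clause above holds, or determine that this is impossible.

a ↦ False, b ↦ False, c ↦ False, d ↦ True, e ↦ True, f ↦ False

Try b = False.
Try d = True.
The clause (¬a) is unit, so a = False.
The clause (¬f) is unit, so f = False.
The clause (¬c) is unit, so c = False.
No clause remains; e is free.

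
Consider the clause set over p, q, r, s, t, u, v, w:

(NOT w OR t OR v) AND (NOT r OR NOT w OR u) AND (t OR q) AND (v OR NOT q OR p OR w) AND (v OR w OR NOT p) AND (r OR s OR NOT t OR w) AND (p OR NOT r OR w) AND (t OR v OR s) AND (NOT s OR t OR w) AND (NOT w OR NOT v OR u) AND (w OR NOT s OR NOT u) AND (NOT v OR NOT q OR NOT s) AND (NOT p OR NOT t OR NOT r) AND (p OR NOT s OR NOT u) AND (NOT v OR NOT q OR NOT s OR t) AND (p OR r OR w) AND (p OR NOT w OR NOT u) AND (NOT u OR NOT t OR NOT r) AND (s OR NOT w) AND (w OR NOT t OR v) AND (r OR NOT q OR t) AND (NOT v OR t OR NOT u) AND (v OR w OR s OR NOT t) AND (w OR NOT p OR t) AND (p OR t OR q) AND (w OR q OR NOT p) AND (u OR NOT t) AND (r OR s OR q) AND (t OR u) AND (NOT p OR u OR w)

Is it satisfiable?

Suppose t = true.
(u) alone gives u = true.
(NOT r) alone gives r = false.
Suppose s = true.
(w) alone gives w = true.
(p) alone gives p = true.
Suppose v = false.
No clause remains; q is free.
A satisfying assignment: p: true,  q: false,  r: false,  s: true,  t: true,  u: true,  v: false,  w: true.

Yes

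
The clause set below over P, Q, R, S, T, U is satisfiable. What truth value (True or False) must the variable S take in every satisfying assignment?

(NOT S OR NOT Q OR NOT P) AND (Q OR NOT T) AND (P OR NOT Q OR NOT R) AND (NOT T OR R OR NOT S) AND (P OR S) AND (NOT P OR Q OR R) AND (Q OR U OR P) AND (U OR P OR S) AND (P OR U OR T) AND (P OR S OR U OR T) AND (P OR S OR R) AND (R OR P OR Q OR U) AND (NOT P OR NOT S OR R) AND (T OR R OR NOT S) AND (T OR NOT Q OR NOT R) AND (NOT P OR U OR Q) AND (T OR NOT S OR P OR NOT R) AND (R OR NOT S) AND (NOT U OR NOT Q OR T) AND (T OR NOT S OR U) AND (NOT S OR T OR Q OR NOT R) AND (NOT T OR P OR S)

False

Suppose S = true.
(R) alone gives R = true.
Suppose Q = false.
(NOT T) alone gives T = false.
Now (T) is unsatisfied and unit — conflict.
Undo Q and try Q = true.
(NOT P) alone gives P = false.
Now (P) is unsatisfied and unit — conflict.
Both values of Q lead to a conflict.
So every satisfying assignment has S = False.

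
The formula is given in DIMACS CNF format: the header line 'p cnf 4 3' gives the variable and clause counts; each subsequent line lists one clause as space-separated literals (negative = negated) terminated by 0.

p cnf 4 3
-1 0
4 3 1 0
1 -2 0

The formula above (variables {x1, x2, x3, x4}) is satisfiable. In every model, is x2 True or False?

Suppose x2 = True.
From the singleton clause (¬x1), x1 = False.
Now (x1) is unsatisfied and unit — conflict.
So every satisfying assignment has x2 = False.

False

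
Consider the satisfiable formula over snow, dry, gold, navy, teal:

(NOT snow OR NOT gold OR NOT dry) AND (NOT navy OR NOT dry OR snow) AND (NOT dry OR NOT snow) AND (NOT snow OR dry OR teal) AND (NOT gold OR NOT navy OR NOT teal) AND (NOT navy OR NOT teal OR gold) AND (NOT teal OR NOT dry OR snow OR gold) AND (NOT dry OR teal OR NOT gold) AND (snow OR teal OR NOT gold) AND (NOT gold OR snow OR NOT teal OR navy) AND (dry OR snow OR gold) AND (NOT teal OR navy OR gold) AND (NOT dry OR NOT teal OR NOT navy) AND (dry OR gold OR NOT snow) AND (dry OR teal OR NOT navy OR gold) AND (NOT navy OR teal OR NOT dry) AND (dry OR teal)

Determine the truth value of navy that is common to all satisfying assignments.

Suppose navy = true.
Branch on dry: set dry = false.
The clause (teal) is unit, so teal = true.
The clause (NOT gold) is unit, so gold = false.
Now (gold) is unsatisfied and unit — conflict.
Backtrack on dry: now try dry = true.
The clause (snow) is unit, so snow = true.
Now (NOT snow) is unsatisfied and unit — conflict.
Neither dry = true nor dry = false works.
So every satisfying assignment has navy = False.

False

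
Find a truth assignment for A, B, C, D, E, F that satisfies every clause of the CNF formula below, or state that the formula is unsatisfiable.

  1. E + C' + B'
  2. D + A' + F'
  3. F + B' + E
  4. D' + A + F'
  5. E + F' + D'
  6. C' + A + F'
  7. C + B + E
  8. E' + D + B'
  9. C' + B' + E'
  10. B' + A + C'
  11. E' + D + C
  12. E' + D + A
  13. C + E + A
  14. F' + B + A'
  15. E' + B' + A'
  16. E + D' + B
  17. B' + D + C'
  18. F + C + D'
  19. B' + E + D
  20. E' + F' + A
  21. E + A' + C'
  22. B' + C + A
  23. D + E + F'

Try E = 0.
Try C = 1.
(B') alone gives B = 0.
(D') alone gives D = 0.
(A') alone gives A = 0.
(F') alone gives F = 0.
Every clause now holds.

A=0,  B=0,  C=1,  D=0,  E=0,  F=0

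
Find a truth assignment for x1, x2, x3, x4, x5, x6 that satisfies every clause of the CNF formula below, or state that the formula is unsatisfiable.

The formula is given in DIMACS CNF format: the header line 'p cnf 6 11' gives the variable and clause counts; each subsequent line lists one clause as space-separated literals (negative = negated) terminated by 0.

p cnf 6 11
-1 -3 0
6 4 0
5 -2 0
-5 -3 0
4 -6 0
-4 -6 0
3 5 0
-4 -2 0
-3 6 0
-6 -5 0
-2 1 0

x1=True, x2=False, x3=False, x4=True, x5=True, x6=False

Suppose x1 = True.
From the singleton clause (¬x3), x3 = False.
From the singleton clause (x5), x5 = True.
From the singleton clause (¬x6), x6 = False.
From the singleton clause (x4), x4 = True.
From the singleton clause (¬x2), x2 = False.
This assignment satisfies each clause.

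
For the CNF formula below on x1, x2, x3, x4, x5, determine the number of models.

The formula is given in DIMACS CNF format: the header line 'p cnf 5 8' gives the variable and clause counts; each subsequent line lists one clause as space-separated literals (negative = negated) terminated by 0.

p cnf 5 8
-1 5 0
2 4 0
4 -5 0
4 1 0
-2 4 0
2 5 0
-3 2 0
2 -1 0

There are 2^5 = 32 truth assignments over (x1, x2, x3, x4, x5).
Split on x2. With x2 = True, the clauses containing x2 are satisfied and ¬x2 drops from the rest; 6 of the 2^4 = 16 assignments to the other variables satisfy what remains.
With x2 = False, by the same count on the reduced clause set, 1 assignment works.
Total: 6 + 1 = 7.

7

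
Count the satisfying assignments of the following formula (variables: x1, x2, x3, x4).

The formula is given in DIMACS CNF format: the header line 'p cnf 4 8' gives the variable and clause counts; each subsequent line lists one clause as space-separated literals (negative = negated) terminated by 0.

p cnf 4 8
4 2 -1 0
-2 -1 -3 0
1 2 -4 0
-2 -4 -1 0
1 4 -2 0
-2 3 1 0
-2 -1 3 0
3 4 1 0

There are 2^4 = 16 truth assignments over (x1, x2, x3, x4).
Split on x2. With x2 = True, the clauses containing x2 are satisfied and ¬x2 drops from the rest; 1 of the 2^3 = 8 assignments to the other variables satisfy what remains.
With x2 = False, by the same count on the reduced clause set, 3 assignments work.
(One model: x1=F, x2=F, x3=T, x4=F.)
Total: 1 + 3 = 4.

4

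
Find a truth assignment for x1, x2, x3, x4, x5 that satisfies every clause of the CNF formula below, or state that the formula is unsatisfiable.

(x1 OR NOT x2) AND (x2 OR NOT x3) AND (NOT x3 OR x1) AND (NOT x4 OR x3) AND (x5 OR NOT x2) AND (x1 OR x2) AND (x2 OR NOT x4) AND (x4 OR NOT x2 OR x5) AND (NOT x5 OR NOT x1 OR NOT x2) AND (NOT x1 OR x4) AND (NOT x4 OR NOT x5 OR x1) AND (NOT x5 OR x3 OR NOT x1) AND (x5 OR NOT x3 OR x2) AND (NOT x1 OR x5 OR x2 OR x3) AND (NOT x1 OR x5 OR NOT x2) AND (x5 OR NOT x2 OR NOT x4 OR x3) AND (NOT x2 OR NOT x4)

Branch on x1: set x1 = true.
Unit clause (x4) forces x4 = true.
Unit clause (x3) forces x3 = true.
Unit clause (x2) forces x2 = true.
Now (NOT x2) is unsatisfied and unit — conflict.
That branch fails; take x1 = false instead.
Unit clause (NOT x2) forces x2 = false.
Now (x2) is unsatisfied and unit — conflict.
Either choice for x1 ends in contradiction.

UNSATISFIABLE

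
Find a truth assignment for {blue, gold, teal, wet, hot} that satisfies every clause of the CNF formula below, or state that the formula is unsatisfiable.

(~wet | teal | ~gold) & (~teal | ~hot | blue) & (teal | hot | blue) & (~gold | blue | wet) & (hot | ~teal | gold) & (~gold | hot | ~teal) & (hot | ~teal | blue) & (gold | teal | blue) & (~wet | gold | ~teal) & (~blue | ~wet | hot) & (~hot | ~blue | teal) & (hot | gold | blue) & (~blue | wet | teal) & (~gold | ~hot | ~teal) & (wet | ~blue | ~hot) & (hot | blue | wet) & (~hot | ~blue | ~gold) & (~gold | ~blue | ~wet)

UNSATISFIABLE

Case wet = 0:
Case gold = 0:
Case hot = 1:
(~blue) alone gives blue = 0.
(~teal) alone gives teal = 0.
But (teal) is also a unit clause — contradiction.
So hot must be the other value — set hot = 0.
(~teal) alone gives teal = 0.
(blue) alone gives blue = 1.
But (~blue) is also a unit clause — contradiction.
Both values of hot lead to a conflict.
So gold must be the other value — set gold = 1.
(blue) alone gives blue = 1.
(teal) alone gives teal = 1.
(hot) alone gives hot = 1.
But (~hot) is also a unit clause — contradiction.
Both values of gold lead to a conflict.
So wet must be the other value — set wet = 1.
Case teal = 1:
(gold) alone gives gold = 1.
(hot) alone gives hot = 1.
But (~hot) is also a unit clause — contradiction.
So teal must be the other value — set teal = 0.
(~gold) alone gives gold = 0.
(blue) alone gives blue = 1.
(hot) alone gives hot = 1.
But (~hot) is also a unit clause — contradiction.
Both values of teal lead to a conflict.
Both values of wet lead to a conflict.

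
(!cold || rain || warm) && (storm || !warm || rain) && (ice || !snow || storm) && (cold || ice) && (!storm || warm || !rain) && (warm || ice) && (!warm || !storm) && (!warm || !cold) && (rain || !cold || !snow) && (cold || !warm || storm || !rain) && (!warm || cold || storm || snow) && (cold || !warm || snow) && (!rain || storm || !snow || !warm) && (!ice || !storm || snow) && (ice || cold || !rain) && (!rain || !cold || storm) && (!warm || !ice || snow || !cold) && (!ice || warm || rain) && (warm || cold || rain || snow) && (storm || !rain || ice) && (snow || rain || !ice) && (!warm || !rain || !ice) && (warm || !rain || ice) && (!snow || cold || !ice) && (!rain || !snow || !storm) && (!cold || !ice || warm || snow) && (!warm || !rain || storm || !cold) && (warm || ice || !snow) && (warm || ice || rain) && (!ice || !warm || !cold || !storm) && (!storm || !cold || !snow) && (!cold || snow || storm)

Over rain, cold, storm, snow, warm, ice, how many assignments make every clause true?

1

There are 2^6 = 64 truth assignments over (rain, cold, storm, snow, warm, ice).
Split on warm. With warm = true, the clauses containing warm are satisfied and !warm drops from the rest; 0 of the 2^5 = 32 assignments to the other variables satisfy what remains.
With warm = false, by the same count on the reduced clause set, 1 assignment works.
Total: 0 + 1 = 1.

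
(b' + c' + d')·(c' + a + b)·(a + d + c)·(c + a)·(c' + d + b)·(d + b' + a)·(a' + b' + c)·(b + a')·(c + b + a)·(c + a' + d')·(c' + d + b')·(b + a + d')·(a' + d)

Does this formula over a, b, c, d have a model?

Branch on c: set c = 1.
Branch on b: set b = 0.
(a) alone gives a = 1.
Now (a') is unsatisfied and unit — conflict.
That branch fails; take b = 1 instead.
(d') alone gives d = 0.
Now (d) is unsatisfied and unit — conflict.
Either choice for b ends in contradiction.
That branch fails; take c = 0 instead.
(a) alone gives a = 1.
(b') alone gives b = 0.
Now (b) is unsatisfied and unit — conflict.
Either choice for c ends in contradiction.
No assignment satisfies every clause.

No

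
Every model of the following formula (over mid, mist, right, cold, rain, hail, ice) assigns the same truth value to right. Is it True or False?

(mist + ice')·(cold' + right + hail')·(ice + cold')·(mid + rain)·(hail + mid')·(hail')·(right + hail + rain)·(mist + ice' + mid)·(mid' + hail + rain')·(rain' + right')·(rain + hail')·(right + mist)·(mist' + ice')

False

Suppose right = 1.
From the singleton clause (hail'), hail = 0.
From the singleton clause (mid'), mid = 0.
From the singleton clause (rain), rain = 1.
That conflicts with the unit clause (rain').
So every satisfying assignment has right = False.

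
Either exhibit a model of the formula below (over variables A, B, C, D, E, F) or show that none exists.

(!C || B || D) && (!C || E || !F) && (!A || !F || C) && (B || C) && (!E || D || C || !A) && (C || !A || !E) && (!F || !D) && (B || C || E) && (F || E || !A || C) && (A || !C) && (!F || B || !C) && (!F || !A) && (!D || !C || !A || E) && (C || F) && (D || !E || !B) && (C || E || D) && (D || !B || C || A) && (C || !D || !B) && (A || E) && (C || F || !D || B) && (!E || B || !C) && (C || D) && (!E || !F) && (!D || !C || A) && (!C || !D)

A=true,  B=true,  C=true,  D=false,  E=false,  F=false

Suppose B = true.
Suppose F = false.
The clause (C) is unit, so C = true.
The clause (A) is unit, so A = true.
The clause (!D) is unit, so D = false.
The clause (!E) is unit, so E = false.
Every clause now holds.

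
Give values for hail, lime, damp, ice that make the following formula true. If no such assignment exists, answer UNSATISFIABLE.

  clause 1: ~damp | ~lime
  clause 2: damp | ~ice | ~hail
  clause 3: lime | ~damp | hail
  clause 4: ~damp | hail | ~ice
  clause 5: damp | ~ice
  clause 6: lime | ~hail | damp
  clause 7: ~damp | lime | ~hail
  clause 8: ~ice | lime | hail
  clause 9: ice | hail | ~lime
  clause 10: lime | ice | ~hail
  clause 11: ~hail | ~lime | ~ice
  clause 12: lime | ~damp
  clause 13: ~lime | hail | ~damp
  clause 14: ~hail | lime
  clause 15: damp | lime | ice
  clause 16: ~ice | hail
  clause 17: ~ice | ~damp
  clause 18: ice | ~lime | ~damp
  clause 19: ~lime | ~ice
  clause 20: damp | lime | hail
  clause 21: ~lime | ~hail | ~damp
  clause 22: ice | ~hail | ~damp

hail ↦ 1, lime ↦ 1, damp ↦ 0, ice ↦ 0

Suppose damp = 0.
(~ice) alone gives ice = 0.
(lime) alone gives lime = 1.
(hail) alone gives hail = 1.
This assignment satisfies each clause.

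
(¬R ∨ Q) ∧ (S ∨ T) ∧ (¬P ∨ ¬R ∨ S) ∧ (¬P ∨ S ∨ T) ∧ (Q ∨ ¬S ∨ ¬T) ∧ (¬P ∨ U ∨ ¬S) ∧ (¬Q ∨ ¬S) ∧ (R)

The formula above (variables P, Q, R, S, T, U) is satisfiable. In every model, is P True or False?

False

Suppose P = True.
(R) alone gives R = True.
(Q) alone gives Q = True.
(S) alone gives S = True.
That conflicts with the unit clause (¬S).
So every satisfying assignment has P = False.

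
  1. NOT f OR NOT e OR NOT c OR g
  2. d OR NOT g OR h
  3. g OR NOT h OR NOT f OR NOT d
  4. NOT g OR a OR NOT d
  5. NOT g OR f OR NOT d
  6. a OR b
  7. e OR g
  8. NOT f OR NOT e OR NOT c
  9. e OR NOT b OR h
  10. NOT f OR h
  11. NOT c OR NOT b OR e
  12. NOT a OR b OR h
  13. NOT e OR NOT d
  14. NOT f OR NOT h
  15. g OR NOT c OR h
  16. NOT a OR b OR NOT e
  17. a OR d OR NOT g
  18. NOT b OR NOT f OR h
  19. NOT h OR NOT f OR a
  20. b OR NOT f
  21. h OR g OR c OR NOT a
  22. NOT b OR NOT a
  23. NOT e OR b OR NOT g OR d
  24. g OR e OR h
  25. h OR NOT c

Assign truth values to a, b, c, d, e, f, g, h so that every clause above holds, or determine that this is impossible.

a=false; b=true; c=false; d=false; e=true; f=false; g=false; h=true

Try a = false.
The clause (b) is unit, so b = true.
Try g = false.
The clause (e) is unit, so e = true.
The clause (NOT d) is unit, so d = false.
Try f = false.
Try c = false.
All clauses hold; h can take either value.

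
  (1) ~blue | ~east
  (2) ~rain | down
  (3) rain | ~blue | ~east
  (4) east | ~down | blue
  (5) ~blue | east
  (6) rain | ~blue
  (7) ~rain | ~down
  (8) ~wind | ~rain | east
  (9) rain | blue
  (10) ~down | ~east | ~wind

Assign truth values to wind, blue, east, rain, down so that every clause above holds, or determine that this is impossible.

UNSATISFIABLE

Suppose blue = 0.
The clause (rain) is unit, so rain = 1.
The clause (down) is unit, so down = 1.
That conflicts with the unit clause (~down).
Undo blue and try blue = 1.
The clause (~east) is unit, so east = 0.
That conflicts with the unit clause (east).
Either choice for blue ends in contradiction.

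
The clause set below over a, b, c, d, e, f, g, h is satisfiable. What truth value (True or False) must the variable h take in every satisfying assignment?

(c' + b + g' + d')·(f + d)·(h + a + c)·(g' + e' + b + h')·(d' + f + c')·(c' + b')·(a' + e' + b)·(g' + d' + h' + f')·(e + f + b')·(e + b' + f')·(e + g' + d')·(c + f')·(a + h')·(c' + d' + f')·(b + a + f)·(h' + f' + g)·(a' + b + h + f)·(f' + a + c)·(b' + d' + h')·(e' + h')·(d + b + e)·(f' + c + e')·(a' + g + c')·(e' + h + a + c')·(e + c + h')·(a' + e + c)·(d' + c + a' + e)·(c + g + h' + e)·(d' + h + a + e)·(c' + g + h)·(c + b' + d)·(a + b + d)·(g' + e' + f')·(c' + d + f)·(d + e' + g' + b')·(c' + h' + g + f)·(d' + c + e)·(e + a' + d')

Suppose h = 1.
(a) alone gives a = 1.
(e') alone gives e = 0.
(c) alone gives c = 1.
(b') alone gives b = 0.
(d) alone gives d = 1.
Now (d') is unsatisfied and unit — conflict.
So every satisfying assignment has h = False.

False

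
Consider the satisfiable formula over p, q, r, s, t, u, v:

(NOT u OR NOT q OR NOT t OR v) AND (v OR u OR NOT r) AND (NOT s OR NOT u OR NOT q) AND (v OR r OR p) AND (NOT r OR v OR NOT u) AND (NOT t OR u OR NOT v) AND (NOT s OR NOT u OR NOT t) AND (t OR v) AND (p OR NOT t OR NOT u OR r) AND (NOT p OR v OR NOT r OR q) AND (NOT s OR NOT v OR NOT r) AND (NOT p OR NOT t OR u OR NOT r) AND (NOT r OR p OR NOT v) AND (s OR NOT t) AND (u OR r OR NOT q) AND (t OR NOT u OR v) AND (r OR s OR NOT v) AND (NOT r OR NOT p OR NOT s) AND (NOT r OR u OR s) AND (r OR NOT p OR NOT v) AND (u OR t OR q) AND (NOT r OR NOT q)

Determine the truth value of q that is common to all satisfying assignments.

False

Suppose q = true.
From the singleton clause (NOT r), r = false.
From the singleton clause (u), u = true.
From the singleton clause (NOT s), s = false.
From the singleton clause (NOT t), t = false.
From the singleton clause (v), v = true.
That conflicts with the unit clause (NOT v).
So every satisfying assignment has q = False.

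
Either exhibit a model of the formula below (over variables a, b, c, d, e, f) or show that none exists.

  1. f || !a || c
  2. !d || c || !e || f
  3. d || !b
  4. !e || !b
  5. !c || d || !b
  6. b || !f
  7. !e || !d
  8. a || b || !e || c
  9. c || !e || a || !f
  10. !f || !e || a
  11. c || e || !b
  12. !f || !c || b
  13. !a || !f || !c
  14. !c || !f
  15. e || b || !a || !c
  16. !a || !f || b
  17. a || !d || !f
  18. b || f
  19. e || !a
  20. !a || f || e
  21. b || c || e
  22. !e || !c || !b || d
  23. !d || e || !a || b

a: false, b: true, c: true, d: true, e: false, f: false

Branch on d: set d = true.
(!e) alone gives e = false.
(!a) alone gives a = false.
(!f) alone gives f = false.
(b) alone gives b = true.
(c) alone gives c = true.
All clauses are satisfied.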